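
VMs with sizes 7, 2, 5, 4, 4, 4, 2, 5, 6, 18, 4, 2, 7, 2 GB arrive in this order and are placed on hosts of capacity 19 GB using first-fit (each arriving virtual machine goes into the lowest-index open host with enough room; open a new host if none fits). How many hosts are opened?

4

  7 → host 1 (new)  [load 7/19]
  2 → host 1  [load 9/19]
  5 → host 1  [load 14/19]
  4 → host 1  [load 18/19]
  4 → host 2 (new)  [load 4/19]
  4 → host 2  [load 8/19]
  2 → host 2  [load 10/19]
  5 → host 2  [load 15/19]
  6 → host 3 (new)  [load 6/19]
  18 → host 4 (new)  [load 18/19]
  4 → host 2  [load 19/19]
  2 → host 3  [load 8/19]
  7 → host 3  [load 15/19]
  2 → host 3  [load 17/19]
4 hosts opened.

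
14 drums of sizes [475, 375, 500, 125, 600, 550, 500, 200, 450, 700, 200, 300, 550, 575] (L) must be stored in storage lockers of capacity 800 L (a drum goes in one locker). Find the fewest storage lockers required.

10

Total = 700 + 600 + 575 + 550 + 550 + 500 + 500 + 475 + 450 + 375 + 300 + 200 + 200 + 125 = 6100 L.
Lower bound: ⌈6100/800⌉ = 8 storage lockers.
Also, 9 drums each exceed 400 L, and no two of those can share a locker, so at least 9 storage lockers are needed.
A packing using 10 storage lockers:
  locker 1: 700 = 700
  locker 2: 600 + 200 = 800
  locker 3: 575 + 200 = 775
  locker 4: 550 + 125 = 675
  locker 5: 550 = 550
  locker 6: 500 + 300 = 800
  locker 7: 500 = 500
  locker 8: 475 = 475
  locker 9: 450 = 450
  locker 10: 375 = 375
No arrangement into 9 storage lockers stays within capacity, so 10 is optimal.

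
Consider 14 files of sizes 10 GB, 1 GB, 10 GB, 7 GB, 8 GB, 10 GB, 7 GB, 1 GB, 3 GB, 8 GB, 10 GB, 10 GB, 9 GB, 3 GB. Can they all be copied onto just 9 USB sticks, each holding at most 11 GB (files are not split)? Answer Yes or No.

No

Total = 97 GB; ⌈97/11⌉ = 9.
10 files each exceed half the capacity and cannot share a USB stick, forcing at least 10 USB sticks.
At least 10 USB sticks are required, but only 9 are allowed.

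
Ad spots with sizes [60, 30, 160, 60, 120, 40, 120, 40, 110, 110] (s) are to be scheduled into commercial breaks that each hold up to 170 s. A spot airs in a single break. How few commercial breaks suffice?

6

Total = 160 + 120 + 120 + 110 + 110 + 60 + 60 + 40 + 40 + 30 = 850 s.
Lower bound: ⌈850/170⌉ = 5 commercial breaks.
A packing using 6 commercial breaks:
  break 1: 160 = 160
  break 2: 120 + 40 = 160
  break 3: 120 + 40 = 160
  break 4: 110 + 60 = 170
  break 5: 110 + 60 = 170
  break 6: 30 = 30
No arrangement into 5 commercial breaks stays within capacity, so 6 is optimal.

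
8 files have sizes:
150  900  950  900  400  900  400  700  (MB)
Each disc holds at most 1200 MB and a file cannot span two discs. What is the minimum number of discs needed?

Total = 950 + 900 + 900 + 900 + 700 + 400 + 400 + 150 = 5300 MB.
Lower bound: ⌈5300/1200⌉ = 5 discs.
A packing using 6 discs:
  disc 1: 950 + 150 = 1100
  disc 2: 900 = 900
  disc 3: 900 = 900
  disc 4: 900 = 900
  disc 5: 700 + 400 = 1100
  disc 6: 400 = 400
No arrangement into 5 discs stays within capacity, so 6 is optimal.

6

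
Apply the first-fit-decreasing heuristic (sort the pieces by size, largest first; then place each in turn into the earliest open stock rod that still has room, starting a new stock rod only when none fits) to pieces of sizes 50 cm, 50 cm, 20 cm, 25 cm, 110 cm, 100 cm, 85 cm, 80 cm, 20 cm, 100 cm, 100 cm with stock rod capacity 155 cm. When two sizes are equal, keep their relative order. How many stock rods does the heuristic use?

6

Sorted descending: 110, 100, 100, 100, 85, 80, 50, 50, 25, 20, 20.
  110 → stock rod 1 (new)  [load 110/155]
  100 → stock rod 2 (new)  [load 100/155]
  100 → stock rod 3 (new)  [load 100/155]
  100 → stock rod 4 (new)  [load 100/155]
  85 → stock rod 5 (new)  [load 85/155]
  80 → stock rod 6 (new)  [load 80/155]
  50 → stock rod 2  [load 150/155]
  50 → stock rod 3  [load 150/155]
  25 → stock rod 1  [load 135/155]
  20 → stock rod 1  [load 155/155]
  20 → stock rod 4  [load 120/155]
6 stock rods opened.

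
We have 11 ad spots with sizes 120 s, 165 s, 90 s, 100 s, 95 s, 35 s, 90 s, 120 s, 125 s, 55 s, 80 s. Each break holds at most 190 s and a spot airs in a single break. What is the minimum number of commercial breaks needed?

7

Total = 165 + 125 + 120 + 120 + 100 + 95 + 90 + 90 + 80 + 55 + 35 = 1075 s.
Lower bound: ⌈1075/190⌉ = 6 commercial breaks.
A packing using 7 commercial breaks:
  break 1: 165 = 165
  break 2: 125 + 55 = 180
  break 3: 120 + 35 = 155
  break 4: 120 = 120
  break 5: 100 + 90 = 190
  break 6: 95 + 90 = 185
  break 7: 80 = 80
No arrangement into 6 commercial breaks stays within capacity, so 7 is optimal.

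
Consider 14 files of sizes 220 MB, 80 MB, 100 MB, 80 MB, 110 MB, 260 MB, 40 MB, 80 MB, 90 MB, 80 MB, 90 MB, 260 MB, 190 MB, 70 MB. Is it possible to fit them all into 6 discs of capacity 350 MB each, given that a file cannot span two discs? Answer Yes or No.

A valid assignment using 6 discs:
  disc 1: 260 + 90 = 350
  disc 2: 260 + 90 = 350
  disc 3: 220 + 110 = 330
  disc 4: 190 + 100 + 40 = 330
  disc 5: 80 + 80 + 80 + 80 = 320
  disc 6: 70 = 70
Every load is within 350 MB, so 6 discs suffice.

Yes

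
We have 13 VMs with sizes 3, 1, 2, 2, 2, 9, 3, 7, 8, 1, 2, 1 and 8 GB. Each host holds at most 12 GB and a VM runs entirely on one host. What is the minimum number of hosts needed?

Total = 9 + 8 + 8 + 7 + 3 + 3 + 2 + 2 + 2 + 2 + 1 + 1 + 1 = 49 GB.
Lower bound: ⌈49/12⌉ = 5 hosts.
A packing using 5 hosts:
  host 1: 9 + 3 = 12
  host 2: 8 + 3 + 1 = 12
  host 3: 8 + 2 + 2 = 12
  host 4: 7 + 2 + 2 + 1 = 12
  host 5: 1 = 1
This matches the lower bound, so 5 is optimal.

5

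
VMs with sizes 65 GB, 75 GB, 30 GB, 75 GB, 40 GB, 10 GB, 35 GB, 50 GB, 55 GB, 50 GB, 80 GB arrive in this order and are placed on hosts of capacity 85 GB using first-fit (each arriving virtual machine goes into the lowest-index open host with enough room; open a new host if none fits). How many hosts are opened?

8

  65 → host 1 (new)  [load 65/85]
  75 → host 2 (new)  [load 75/85]
  30 → host 3 (new)  [load 30/85]
  75 → host 4 (new)  [load 75/85]
  40 → host 3  [load 70/85]
  10 → host 1  [load 75/85]
  35 → host 5 (new)  [load 35/85]
  50 → host 5  [load 85/85]
  55 → host 6 (new)  [load 55/85]
  50 → host 7 (new)  [load 50/85]
  80 → host 8 (new)  [load 80/85]
8 hosts opened.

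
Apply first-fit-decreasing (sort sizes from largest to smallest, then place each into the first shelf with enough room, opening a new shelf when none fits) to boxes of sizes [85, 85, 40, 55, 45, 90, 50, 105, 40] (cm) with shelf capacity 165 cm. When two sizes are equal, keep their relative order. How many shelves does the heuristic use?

Sorted descending: 105, 90, 85, 85, 55, 50, 45, 40, 40.
  105 → shelf 1 (new)  [load 105/165]
  90 → shelf 2 (new)  [load 90/165]
  85 → shelf 3 (new)  [load 85/165]
  85 → shelf 4 (new)  [load 85/165]
  55 → shelf 1  [load 160/165]
  50 → shelf 2  [load 140/165]
  45 → shelf 3  [load 130/165]
  40 → shelf 4  [load 125/165]
  40 → shelf 4  [load 165/165]
4 shelves opened.

4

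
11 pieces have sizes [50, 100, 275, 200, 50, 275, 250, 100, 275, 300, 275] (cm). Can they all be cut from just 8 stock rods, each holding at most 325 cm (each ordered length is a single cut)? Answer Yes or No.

Yes

A valid assignment using 8 stock rods:
  stock rod 1: 300 = 300
  stock rod 2: 275 + 50 = 325
  stock rod 3: 275 + 50 = 325
  stock rod 4: 275 = 275
  stock rod 5: 275 = 275
  stock rod 6: 250 = 250
  stock rod 7: 200 + 100 = 300
  stock rod 8: 100 = 100
Every load is within 325 cm, so 8 stock rods suffice.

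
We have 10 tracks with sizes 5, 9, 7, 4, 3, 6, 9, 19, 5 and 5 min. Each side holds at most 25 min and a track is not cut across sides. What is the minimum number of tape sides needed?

3

Total = 19 + 9 + 9 + 7 + 6 + 5 + 5 + 5 + 4 + 3 = 72 min.
Lower bound: ⌈72/25⌉ = 3 tape sides.
A packing using 3 tape sides:
  side 1: 19 + 6 = 25
  side 2: 9 + 9 + 7 = 25
  side 3: 5 + 5 + 5 + 4 + 3 = 22
This matches the lower bound, so 3 is optimal.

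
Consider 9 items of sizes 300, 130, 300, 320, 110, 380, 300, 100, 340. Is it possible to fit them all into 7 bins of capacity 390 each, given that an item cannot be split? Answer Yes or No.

Yes

A valid assignment using 7 bins:
  bin 1: 380 = 380
  bin 2: 340 = 340
  bin 3: 320 = 320
  bin 4: 300 = 300
  bin 5: 300 = 300
  bin 6: 300 = 300
  bin 7: 130 + 110 + 100 = 340
Every load is within 390, so 7 bins suffice.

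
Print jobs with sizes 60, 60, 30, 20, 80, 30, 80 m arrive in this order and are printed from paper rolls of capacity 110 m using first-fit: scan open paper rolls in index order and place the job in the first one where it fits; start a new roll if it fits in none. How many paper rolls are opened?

  60 → roll 1 (new)  [load 60/110]
  60 → roll 2 (new)  [load 60/110]
  30 → roll 1  [load 90/110]
  20 → roll 1  [load 110/110]
  80 → roll 3 (new)  [load 80/110]
  30 → roll 2  [load 90/110]
  80 → roll 4 (new)  [load 80/110]
4 paper rolls opened.

4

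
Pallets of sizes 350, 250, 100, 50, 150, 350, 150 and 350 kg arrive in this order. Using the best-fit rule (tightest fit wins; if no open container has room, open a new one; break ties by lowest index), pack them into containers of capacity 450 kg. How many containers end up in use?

  350 → container 1 (new)  [load 350/450]
  250 → container 2 (new)  [load 250/450]
  100 → container 1  [load 450/450]
  50 → container 2  [load 300/450]
  150 → container 2  [load 450/450]
  350 → container 3 (new)  [load 350/450]
  150 → container 4 (new)  [load 150/450]
  350 → container 5 (new)  [load 350/450]
5 containers opened.

5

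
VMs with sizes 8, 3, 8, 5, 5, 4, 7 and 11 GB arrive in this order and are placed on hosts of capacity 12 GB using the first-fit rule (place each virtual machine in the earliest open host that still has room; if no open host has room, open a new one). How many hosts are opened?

  8 → host 1 (new)  [load 8/12]
  3 → host 1  [load 11/12]
  8 → host 2 (new)  [load 8/12]
  5 → host 3 (new)  [load 5/12]
  5 → host 3  [load 10/12]
  4 → host 2  [load 12/12]
  7 → host 4 (new)  [load 7/12]
  11 → host 5 (new)  [load 11/12]
5 hosts opened.

5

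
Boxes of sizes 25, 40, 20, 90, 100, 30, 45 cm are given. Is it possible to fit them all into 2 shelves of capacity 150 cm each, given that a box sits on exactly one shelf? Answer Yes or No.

No

Total = 350 cm; ⌈350/150⌉ = 3.
At least 3 shelves are required, but only 2 are allowed.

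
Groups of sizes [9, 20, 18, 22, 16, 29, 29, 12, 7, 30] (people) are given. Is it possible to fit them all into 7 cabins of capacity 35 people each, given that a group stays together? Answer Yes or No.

Yes

A valid assignment using 7 cabins:
  cabin 1: 30 = 30
  cabin 2: 29 = 29
  cabin 3: 29 = 29
  cabin 4: 22 + 12 = 34
  cabin 5: 20 + 9 = 29
  cabin 6: 18 + 16 = 34
  cabin 7: 7 = 7
Every load is within 35 people, so 7 cabins suffice.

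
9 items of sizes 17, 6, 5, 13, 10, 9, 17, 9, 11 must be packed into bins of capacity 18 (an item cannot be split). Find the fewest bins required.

6

Total = 17 + 17 + 13 + 11 + 10 + 9 + 9 + 6 + 5 = 97.
Lower bound: ⌈97/18⌉ = 6 bins.
A packing using 6 bins:
  bin 1: 17 = 17
  bin 2: 17 = 17
  bin 3: 13 + 5 = 18
  bin 4: 11 + 6 = 17
  bin 5: 10 = 10
  bin 6: 9 + 9 = 18
This matches the lower bound, so 6 is optimal.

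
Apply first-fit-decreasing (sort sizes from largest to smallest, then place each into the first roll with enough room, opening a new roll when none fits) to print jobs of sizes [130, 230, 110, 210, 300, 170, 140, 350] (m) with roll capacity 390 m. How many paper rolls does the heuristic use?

Sorted descending: 350, 300, 230, 210, 170, 140, 130, 110.
  350 → roll 1 (new)  [load 350/390]
  300 → roll 2 (new)  [load 300/390]
  230 → roll 3 (new)  [load 230/390]
  210 → roll 4 (new)  [load 210/390]
  170 → roll 4  [load 380/390]
  140 → roll 3  [load 370/390]
  130 → roll 5 (new)  [load 130/390]
  110 → roll 5  [load 240/390]
5 paper rolls opened.

5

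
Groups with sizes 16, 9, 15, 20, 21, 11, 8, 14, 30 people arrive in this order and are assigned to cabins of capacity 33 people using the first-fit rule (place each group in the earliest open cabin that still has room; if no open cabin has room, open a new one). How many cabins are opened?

6

  16 → cabin 1 (new)  [load 16/33]
  9 → cabin 1  [load 25/33]
  15 → cabin 2 (new)  [load 15/33]
  20 → cabin 3 (new)  [load 20/33]
  21 → cabin 4 (new)  [load 21/33]
  11 → cabin 2  [load 26/33]
  8 → cabin 1  [load 33/33]
  14 → cabin 5 (new)  [load 14/33]
  30 → cabin 6 (new)  [load 30/33]
6 cabins opened.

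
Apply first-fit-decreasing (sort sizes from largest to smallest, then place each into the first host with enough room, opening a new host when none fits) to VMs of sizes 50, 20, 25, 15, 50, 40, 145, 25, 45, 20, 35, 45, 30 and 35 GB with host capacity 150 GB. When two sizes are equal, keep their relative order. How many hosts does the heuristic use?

4

Sorted descending: 145, 50, 50, 45, 45, 40, 35, 35, 30, 25, 25, 20, 20, 15.
  145 → host 1 (new)  [load 145/150]
  50 → host 2 (new)  [load 50/150]
  50 → host 2  [load 100/150]
  45 → host 2  [load 145/150]
  45 → host 3 (new)  [load 45/150]
  40 → host 3  [load 85/150]
  35 → host 3  [load 120/150]
  35 → host 4 (new)  [load 35/150]
  30 → host 3  [load 150/150]
  25 → host 4  [load 60/150]
  25 → host 4  [load 85/150]
  20 → host 4  [load 105/150]
  20 → host 4  [load 125/150]
  15 → host 4  [load 140/150]
4 hosts opened.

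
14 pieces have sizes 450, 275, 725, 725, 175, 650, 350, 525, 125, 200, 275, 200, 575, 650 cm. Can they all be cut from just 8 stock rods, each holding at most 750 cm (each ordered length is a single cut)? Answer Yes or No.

Total = 5900 cm; ⌈5900/750⌉ = 8.
The bound of 8 does not rule out 8, but exhaustive search shows no assignment into 8 stock rods of capacity 750 cm exists — the minimum is 9.

No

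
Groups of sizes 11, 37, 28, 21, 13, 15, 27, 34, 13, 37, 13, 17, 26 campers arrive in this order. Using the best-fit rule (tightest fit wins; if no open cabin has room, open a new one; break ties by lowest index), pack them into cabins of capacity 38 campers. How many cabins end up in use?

10

  11 → cabin 1 (new)  [load 11/38]
  37 → cabin 2 (new)  [load 37/38]
  28 → cabin 3 (new)  [load 28/38]
  21 → cabin 1  [load 32/38]
  13 → cabin 4 (new)  [load 13/38]
  15 → cabin 4  [load 28/38]
  27 → cabin 5 (new)  [load 27/38]
  34 → cabin 6 (new)  [load 34/38]
  13 → cabin 7 (new)  [load 13/38]
  37 → cabin 8 (new)  [load 37/38]
  13 → cabin 7  [load 26/38]
  17 → cabin 9 (new)  [load 17/38]
  26 → cabin 10 (new)  [load 26/38]
10 cabins opened.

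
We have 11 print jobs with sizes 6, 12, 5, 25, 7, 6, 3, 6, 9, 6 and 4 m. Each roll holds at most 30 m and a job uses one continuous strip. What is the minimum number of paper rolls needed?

Total = 25 + 12 + 9 + 7 + 6 + 6 + 6 + 6 + 5 + 4 + 3 = 89 m.
Lower bound: ⌈89/30⌉ = 3 paper rolls.
A packing using 3 paper rolls:
  roll 1: 25 + 5 = 30
  roll 2: 12 + 9 + 6 + 3 = 30
  roll 3: 7 + 6 + 6 + 6 + 4 = 29
This matches the lower bound, so 3 is optimal.

3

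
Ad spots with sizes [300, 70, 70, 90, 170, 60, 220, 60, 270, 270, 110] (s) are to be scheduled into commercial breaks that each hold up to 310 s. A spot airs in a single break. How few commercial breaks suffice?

6

Total = 300 + 270 + 270 + 220 + 170 + 110 + 90 + 70 + 70 + 60 + 60 = 1690 s.
Lower bound: ⌈1690/310⌉ = 6 commercial breaks.
A packing using 6 commercial breaks:
  break 1: 300 = 300
  break 2: 270 = 270
  break 3: 270 = 270
  break 4: 220 + 90 = 310
  break 5: 170 + 110 = 280
  break 6: 70 + 70 + 60 + 60 = 260
This matches the lower bound, so 6 is optimal.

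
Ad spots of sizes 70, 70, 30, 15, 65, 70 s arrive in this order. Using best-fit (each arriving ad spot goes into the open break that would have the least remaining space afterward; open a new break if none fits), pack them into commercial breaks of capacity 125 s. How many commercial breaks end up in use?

  70 → break 1 (new)  [load 70/125]
  70 → break 2 (new)  [load 70/125]
  30 → break 1  [load 100/125]
  15 → break 1  [load 115/125]
  65 → break 3 (new)  [load 65/125]
  70 → break 4 (new)  [load 70/125]
4 commercial breaks opened.

4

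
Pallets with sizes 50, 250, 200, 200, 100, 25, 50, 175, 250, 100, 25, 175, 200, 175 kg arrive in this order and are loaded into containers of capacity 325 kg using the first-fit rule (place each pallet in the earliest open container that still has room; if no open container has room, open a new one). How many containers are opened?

8

  50 → container 1 (new)  [load 50/325]
  250 → container 1  [load 300/325]
  200 → container 2 (new)  [load 200/325]
  200 → container 3 (new)  [load 200/325]
  100 → container 2  [load 300/325]
  25 → container 1  [load 325/325]
  50 → container 3  [load 250/325]
  175 → container 4 (new)  [load 175/325]
  250 → container 5 (new)  [load 250/325]
  100 → container 4  [load 275/325]
  25 → container 2  [load 325/325]
  175 → container 6 (new)  [load 175/325]
  200 → container 7 (new)  [load 200/325]
  175 → container 8 (new)  [load 175/325]
8 containers opened.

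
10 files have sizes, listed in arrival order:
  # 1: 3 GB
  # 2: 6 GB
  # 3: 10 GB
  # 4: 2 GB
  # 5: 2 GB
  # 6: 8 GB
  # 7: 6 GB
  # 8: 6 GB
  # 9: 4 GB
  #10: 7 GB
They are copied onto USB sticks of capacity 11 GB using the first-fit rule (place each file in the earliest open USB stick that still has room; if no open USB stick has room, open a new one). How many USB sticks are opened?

  3 → USB stick 1 (new)  [load 3/11]
  6 → USB stick 1  [load 9/11]
  10 → USB stick 2 (new)  [load 10/11]
  2 → USB stick 1  [load 11/11]
  2 → USB stick 3 (new)  [load 2/11]
  8 → USB stick 3  [load 10/11]
  6 → USB stick 4 (new)  [load 6/11]
  6 → USB stick 5 (new)  [load 6/11]
  4 → USB stick 4  [load 10/11]
  7 → USB stick 6 (new)  [load 7/11]
6 USB sticks opened.

6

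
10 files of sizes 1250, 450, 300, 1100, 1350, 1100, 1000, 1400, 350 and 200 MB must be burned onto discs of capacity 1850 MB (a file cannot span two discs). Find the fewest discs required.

Total = 1400 + 1350 + 1250 + 1100 + 1100 + 1000 + 450 + 350 + 300 + 200 = 8500 MB.
Lower bound: ⌈8500/1850⌉ = 5 discs.
Also, 6 files each exceed 925 MB, and no two of those can share a disc, so at least 6 discs are needed.
A packing using 6 discs:
  disc 1: 1400 + 450 = 1850
  disc 2: 1350 + 350 = 1700
  disc 3: 1250 + 300 + 200 = 1750
  disc 4: 1100 = 1100
  disc 5: 1100 = 1100
  disc 6: 1000 = 1000
This matches the lower bound, so 6 is optimal.

6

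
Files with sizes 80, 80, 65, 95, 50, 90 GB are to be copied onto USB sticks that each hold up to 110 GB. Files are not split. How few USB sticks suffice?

6

Total = 95 + 90 + 80 + 80 + 65 + 50 = 460 GB.
Lower bound: ⌈460/110⌉ = 5 USB sticks.
A packing using 6 USB sticks:
  USB stick 1: 95 = 95
  USB stick 2: 90 = 90
  USB stick 3: 80 = 80
  USB stick 4: 80 = 80
  USB stick 5: 65 = 65
  USB stick 6: 50 = 50
No arrangement into 5 USB sticks stays within capacity, so 6 is optimal.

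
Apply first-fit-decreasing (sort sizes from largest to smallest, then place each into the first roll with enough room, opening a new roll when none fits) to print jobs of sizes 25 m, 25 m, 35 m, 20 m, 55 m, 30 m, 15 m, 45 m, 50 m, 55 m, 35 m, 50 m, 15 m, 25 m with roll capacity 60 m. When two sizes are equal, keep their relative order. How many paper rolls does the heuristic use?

9

Sorted descending: 55, 55, 50, 50, 45, 35, 35, 30, 25, 25, 25, 20, 15, 15.
  55 → roll 1 (new)  [load 55/60]
  55 → roll 2 (new)  [load 55/60]
  50 → roll 3 (new)  [load 50/60]
  50 → roll 4 (new)  [load 50/60]
  45 → roll 5 (new)  [load 45/60]
  35 → roll 6 (new)  [load 35/60]
  35 → roll 7 (new)  [load 35/60]
  30 → roll 8 (new)  [load 30/60]
  25 → roll 6  [load 60/60]
  25 → roll 7  [load 60/60]
  25 → roll 8  [load 55/60]
  20 → roll 9 (new)  [load 20/60]
  15 → roll 5  [load 60/60]
  15 → roll 9  [load 35/60]
9 paper rolls opened.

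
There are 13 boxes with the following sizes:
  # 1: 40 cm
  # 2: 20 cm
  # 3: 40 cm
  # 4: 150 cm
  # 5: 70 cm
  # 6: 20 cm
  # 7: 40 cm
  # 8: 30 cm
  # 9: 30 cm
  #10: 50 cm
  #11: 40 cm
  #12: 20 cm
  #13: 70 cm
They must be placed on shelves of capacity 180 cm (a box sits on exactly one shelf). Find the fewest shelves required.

4

Total = 150 + 70 + 70 + 50 + 40 + 40 + 40 + 40 + 30 + 30 + 20 + 20 + 20 = 620 cm.
Lower bound: ⌈620/180⌉ = 4 shelves.
A packing using 4 shelves:
  shelf 1: 150 + 30 = 180
  shelf 2: 70 + 70 + 40 = 180
  shelf 3: 50 + 40 + 40 + 40 = 170
  shelf 4: 30 + 20 + 20 + 20 = 90
This matches the lower bound, so 4 is optimal.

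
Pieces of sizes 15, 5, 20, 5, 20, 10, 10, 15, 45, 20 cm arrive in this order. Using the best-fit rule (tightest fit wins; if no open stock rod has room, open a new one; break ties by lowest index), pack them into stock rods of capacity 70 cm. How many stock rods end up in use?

  15 → stock rod 1 (new)  [load 15/70]
  5 → stock rod 1  [load 20/70]
  20 → stock rod 1  [load 40/70]
  5 → stock rod 1  [load 45/70]
  20 → stock rod 1  [load 65/70]
  10 → stock rod 2 (new)  [load 10/70]
  10 → stock rod 2  [load 20/70]
  15 → stock rod 2  [load 35/70]
  45 → stock rod 3 (new)  [load 45/70]
  20 → stock rod 3  [load 65/70]
3 stock rods opened.

3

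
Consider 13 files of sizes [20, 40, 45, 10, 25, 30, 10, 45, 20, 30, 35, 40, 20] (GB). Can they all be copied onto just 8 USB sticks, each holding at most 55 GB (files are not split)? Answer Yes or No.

Yes

A valid assignment using 8 USB sticks:
  USB stick 1: 45 + 10 = 55
  USB stick 2: 45 + 10 = 55
  USB stick 3: 40 = 40
  USB stick 4: 40 = 40
  USB stick 5: 35 + 20 = 55
  USB stick 6: 30 + 25 = 55
  USB stick 7: 30 + 20 = 50
  USB stick 8: 20 = 20
Every load is within 55 GB, so 8 USB sticks suffice.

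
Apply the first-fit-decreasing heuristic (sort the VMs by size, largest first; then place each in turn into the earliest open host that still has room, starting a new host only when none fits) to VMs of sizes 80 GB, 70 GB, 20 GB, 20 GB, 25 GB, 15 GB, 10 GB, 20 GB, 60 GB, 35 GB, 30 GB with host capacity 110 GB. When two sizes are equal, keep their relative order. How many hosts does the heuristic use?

4

Sorted descending: 80, 70, 60, 35, 30, 25, 20, 20, 20, 15, 10.
  80 → host 1 (new)  [load 80/110]
  70 → host 2 (new)  [load 70/110]
  60 → host 3 (new)  [load 60/110]
  35 → host 2  [load 105/110]
  30 → host 1  [load 110/110]
  25 → host 3  [load 85/110]
  20 → host 3  [load 105/110]
  20 → host 4 (new)  [load 20/110]
  20 → host 4  [load 40/110]
  15 → host 4  [load 55/110]
  10 → host 4  [load 65/110]
4 hosts opened.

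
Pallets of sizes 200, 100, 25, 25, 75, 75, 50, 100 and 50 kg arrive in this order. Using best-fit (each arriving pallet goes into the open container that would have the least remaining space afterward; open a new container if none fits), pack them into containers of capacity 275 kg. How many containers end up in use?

  200 → container 1 (new)  [load 200/275]
  100 → container 2 (new)  [load 100/275]
  25 → container 1  [load 225/275]
  25 → container 1  [load 250/275]
  75 → container 2  [load 175/275]
  75 → container 2  [load 250/275]
  50 → container 3 (new)  [load 50/275]
  100 → container 3  [load 150/275]
  50 → container 3  [load 200/275]
3 containers opened.

3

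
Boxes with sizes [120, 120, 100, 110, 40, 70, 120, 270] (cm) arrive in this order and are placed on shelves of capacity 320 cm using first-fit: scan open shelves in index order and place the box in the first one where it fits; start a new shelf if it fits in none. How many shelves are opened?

4

  120 → shelf 1 (new)  [load 120/320]
  120 → shelf 1  [load 240/320]
  100 → shelf 2 (new)  [load 100/320]
  110 → shelf 2  [load 210/320]
  40 → shelf 1  [load 280/320]
  70 → shelf 2  [load 280/320]
  120 → shelf 3 (new)  [load 120/320]
  270 → shelf 4 (new)  [load 270/320]
4 shelves opened.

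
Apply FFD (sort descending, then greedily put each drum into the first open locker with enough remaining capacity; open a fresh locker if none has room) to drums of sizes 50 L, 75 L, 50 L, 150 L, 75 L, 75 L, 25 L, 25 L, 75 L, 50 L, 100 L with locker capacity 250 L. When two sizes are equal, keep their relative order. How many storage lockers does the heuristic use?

Sorted descending: 150, 100, 75, 75, 75, 75, 50, 50, 50, 25, 25.
  150 → locker 1 (new)  [load 150/250]
  100 → locker 1  [load 250/250]
  75 → locker 2 (new)  [load 75/250]
  75 → locker 2  [load 150/250]
  75 → locker 2  [load 225/250]
  75 → locker 3 (new)  [load 75/250]
  50 → locker 3  [load 125/250]
  50 → locker 3  [load 175/250]
  50 → locker 3  [load 225/250]
  25 → locker 2  [load 250/250]
  25 → locker 3  [load 250/250]
3 storage lockers opened.

3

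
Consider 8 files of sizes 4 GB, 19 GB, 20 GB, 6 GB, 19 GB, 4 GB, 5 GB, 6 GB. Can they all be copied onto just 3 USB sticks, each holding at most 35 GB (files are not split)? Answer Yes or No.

A valid assignment using 3 USB sticks:
  USB stick 1: 20 + 6 + 6 = 32
  USB stick 2: 19 + 5 + 4 + 4 = 32
  USB stick 3: 19 = 19
Every load is within 35 GB, so 3 USB sticks suffice.

Yes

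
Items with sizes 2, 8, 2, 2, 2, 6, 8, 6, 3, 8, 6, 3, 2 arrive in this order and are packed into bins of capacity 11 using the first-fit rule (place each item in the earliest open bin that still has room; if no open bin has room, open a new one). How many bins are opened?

  2 → bin 1 (new)  [load 2/11]
  8 → bin 1  [load 10/11]
  2 → bin 2 (new)  [load 2/11]
  2 → bin 2  [load 4/11]
  2 → bin 2  [load 6/11]
  6 → bin 3 (new)  [load 6/11]
  8 → bin 4 (new)  [load 8/11]
  6 → bin 5 (new)  [load 6/11]
  3 → bin 2  [load 9/11]
  8 → bin 6 (new)  [load 8/11]
  6 → bin 7 (new)  [load 6/11]
  3 → bin 3  [load 9/11]
  2 → bin 2  [load 11/11]
7 bins opened.

7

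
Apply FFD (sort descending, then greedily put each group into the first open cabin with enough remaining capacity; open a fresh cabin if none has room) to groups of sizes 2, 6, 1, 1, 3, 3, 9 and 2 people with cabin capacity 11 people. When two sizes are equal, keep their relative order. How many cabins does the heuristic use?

3

Sorted descending: 9, 6, 3, 3, 2, 2, 1, 1.
  9 → cabin 1 (new)  [load 9/11]
  6 → cabin 2 (new)  [load 6/11]
  3 → cabin 2  [load 9/11]
  3 → cabin 3 (new)  [load 3/11]
  2 → cabin 1  [load 11/11]
  2 → cabin 2  [load 11/11]
  1 → cabin 3  [load 4/11]
  1 → cabin 3  [load 5/11]
3 cabins opened.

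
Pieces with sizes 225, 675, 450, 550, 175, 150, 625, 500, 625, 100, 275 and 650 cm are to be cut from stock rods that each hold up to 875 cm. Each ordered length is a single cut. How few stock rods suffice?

7

Total = 675 + 650 + 625 + 625 + 550 + 500 + 450 + 275 + 225 + 175 + 150 + 100 = 5000 cm.
Lower bound: ⌈5000/875⌉ = 6 stock rods.
Also, 7 pieces each exceed 875/2 cm, and no two of those can share a stock rod, so at least 7 stock rods are needed.
A packing using 7 stock rods:
  stock rod 1: 675 + 175 = 850
  stock rod 2: 650 + 225 = 875
  stock rod 3: 625 + 150 + 100 = 875
  stock rod 4: 625 = 625
  stock rod 5: 550 + 275 = 825
  stock rod 6: 500 = 500
  stock rod 7: 450 = 450
This matches the lower bound, so 7 is optimal.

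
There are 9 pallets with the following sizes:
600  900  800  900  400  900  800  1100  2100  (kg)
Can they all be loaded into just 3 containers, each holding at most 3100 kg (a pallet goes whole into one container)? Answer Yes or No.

Yes

A valid assignment using 3 containers:
  container 1: 2100 + 900 = 3000
  container 2: 1100 + 900 + 900 = 2900
  container 3: 800 + 800 + 600 + 400 = 2600
Every load is within 3100 kg, so 3 containers suffice.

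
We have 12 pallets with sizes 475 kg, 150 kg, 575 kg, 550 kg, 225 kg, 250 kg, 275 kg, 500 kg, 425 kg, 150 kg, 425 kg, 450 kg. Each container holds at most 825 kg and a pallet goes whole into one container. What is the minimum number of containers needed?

7

Total = 575 + 550 + 500 + 475 + 450 + 425 + 425 + 275 + 250 + 225 + 150 + 150 = 4450 kg.
Lower bound: ⌈4450/825⌉ = 6 containers.
Also, 7 pallets each exceed 825/2 kg, and no two of those can share a container, so at least 7 containers are needed.
A packing using 7 containers:
  container 1: 575 + 250 = 825
  container 2: 550 + 275 = 825
  container 3: 500 + 225 = 725
  container 4: 475 + 150 + 150 = 775
  container 5: 450 = 450
  container 6: 425 = 425
  container 7: 425 = 425
This matches the lower bound, so 7 is optimal.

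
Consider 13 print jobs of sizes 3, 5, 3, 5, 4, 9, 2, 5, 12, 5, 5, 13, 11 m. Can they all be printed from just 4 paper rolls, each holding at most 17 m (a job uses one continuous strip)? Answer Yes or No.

No

Total = 82 m; ⌈82/17⌉ = 5.
At least 5 paper rolls are required, but only 4 are allowed.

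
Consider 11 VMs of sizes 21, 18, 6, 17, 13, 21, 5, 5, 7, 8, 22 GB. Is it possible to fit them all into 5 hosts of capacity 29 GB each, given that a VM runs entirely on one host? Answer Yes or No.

Total = 143 GB; ⌈143/29⌉ = 5.
The bound of 5 does not rule out 5, but exhaustive search shows no assignment into 5 hosts of capacity 29 GB exists — the minimum is 6.

No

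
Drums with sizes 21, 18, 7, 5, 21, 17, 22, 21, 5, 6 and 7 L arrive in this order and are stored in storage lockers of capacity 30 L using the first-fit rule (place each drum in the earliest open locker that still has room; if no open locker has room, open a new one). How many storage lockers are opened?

  21 → locker 1 (new)  [load 21/30]
  18 → locker 2 (new)  [load 18/30]
  7 → locker 1  [load 28/30]
  5 → locker 2  [load 23/30]
  21 → locker 3 (new)  [load 21/30]
  17 → locker 4 (new)  [load 17/30]
  22 → locker 5 (new)  [load 22/30]
  21 → locker 6 (new)  [load 21/30]
  5 → locker 2  [load 28/30]
  6 → locker 3  [load 27/30]
  7 → locker 4  [load 24/30]
6 storage lockers opened.

6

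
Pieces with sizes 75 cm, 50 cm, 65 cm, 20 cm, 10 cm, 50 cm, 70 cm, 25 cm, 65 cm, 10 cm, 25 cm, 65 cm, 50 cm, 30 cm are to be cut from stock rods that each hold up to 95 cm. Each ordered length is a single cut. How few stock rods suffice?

8

Total = 75 + 70 + 65 + 65 + 65 + 50 + 50 + 50 + 30 + 25 + 25 + 20 + 10 + 10 = 610 cm.
Lower bound: ⌈610/95⌉ = 7 stock rods.
Also, 8 pieces each exceed 95/2 cm, and no two of those can share a stock rod, so at least 8 stock rods are needed.
A packing using 8 stock rods:
  stock rod 1: 75 + 20 = 95
  stock rod 2: 70 + 25 = 95
  stock rod 3: 65 + 30 = 95
  stock rod 4: 65 + 25 = 90
  stock rod 5: 65 + 10 + 10 = 85
  stock rod 6: 50 = 50
  stock rod 7: 50 = 50
  stock rod 8: 50 = 50
This matches the lower bound, so 8 is optimal.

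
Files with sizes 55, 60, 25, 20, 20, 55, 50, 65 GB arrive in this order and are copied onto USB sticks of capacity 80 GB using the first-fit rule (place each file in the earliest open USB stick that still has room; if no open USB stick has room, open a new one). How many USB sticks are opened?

5

  55 → USB stick 1 (new)  [load 55/80]
  60 → USB stick 2 (new)  [load 60/80]
  25 → USB stick 1  [load 80/80]
  20 → USB stick 2  [load 80/80]
  20 → USB stick 3 (new)  [load 20/80]
  55 → USB stick 3  [load 75/80]
  50 → USB stick 4 (new)  [load 50/80]
  65 → USB stick 5 (new)  [load 65/80]
5 USB sticks opened.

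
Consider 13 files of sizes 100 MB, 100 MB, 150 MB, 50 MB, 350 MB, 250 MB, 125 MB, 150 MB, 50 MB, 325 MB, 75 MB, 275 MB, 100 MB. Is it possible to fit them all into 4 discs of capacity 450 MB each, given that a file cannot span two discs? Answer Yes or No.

No

Total = 2100 MB; ⌈2100/450⌉ = 5.
At least 5 discs are required, but only 4 are allowed.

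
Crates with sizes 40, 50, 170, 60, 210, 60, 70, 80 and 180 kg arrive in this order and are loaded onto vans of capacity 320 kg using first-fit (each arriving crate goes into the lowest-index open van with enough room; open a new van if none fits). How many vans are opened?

4

  40 → van 1 (new)  [load 40/320]
  50 → van 1  [load 90/320]
  170 → van 1  [load 260/320]
  60 → van 1  [load 320/320]
  210 → van 2 (new)  [load 210/320]
  60 → van 2  [load 270/320]
  70 → van 3 (new)  [load 70/320]
  80 → van 3  [load 150/320]
  180 → van 4 (new)  [load 180/320]
4 vans opened.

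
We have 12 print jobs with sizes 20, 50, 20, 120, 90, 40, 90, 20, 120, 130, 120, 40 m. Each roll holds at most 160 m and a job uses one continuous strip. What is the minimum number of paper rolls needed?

6

Total = 130 + 120 + 120 + 120 + 90 + 90 + 50 + 40 + 40 + 20 + 20 + 20 = 860 m.
Lower bound: ⌈860/160⌉ = 6 paper rolls.
A packing using 6 paper rolls:
  roll 1: 130 + 20 = 150
  roll 2: 120 + 40 = 160
  roll 3: 120 + 40 = 160
  roll 4: 120 + 20 + 20 = 160
  roll 5: 90 + 50 = 140
  roll 6: 90 = 90
This matches the lower bound, so 6 is optimal.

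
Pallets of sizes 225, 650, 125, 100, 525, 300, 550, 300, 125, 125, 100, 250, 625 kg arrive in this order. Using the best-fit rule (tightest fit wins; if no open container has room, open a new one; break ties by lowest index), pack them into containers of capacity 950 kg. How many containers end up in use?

5

  225 → container 1 (new)  [load 225/950]
  650 → container 1  [load 875/950]
  125 → container 2 (new)  [load 125/950]
  100 → container 2  [load 225/950]
  525 → container 2  [load 750/950]
  300 → container 3 (new)  [load 300/950]
  550 → container 3  [load 850/950]
  300 → container 4 (new)  [load 300/950]
  125 → container 2  [load 875/950]
  125 → container 4  [load 425/950]
  100 → container 3  [load 950/950]
  250 → container 4  [load 675/950]
  625 → container 5 (new)  [load 625/950]
5 containers opened.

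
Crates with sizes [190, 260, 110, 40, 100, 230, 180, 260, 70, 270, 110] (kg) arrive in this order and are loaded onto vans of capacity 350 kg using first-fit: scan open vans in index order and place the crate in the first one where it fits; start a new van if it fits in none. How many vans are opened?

6

  190 → van 1 (new)  [load 190/350]
  260 → van 2 (new)  [load 260/350]
  110 → van 1  [load 300/350]
  40 → van 1  [load 340/350]
  100 → van 3 (new)  [load 100/350]
  230 → van 3  [load 330/350]
  180 → van 4 (new)  [load 180/350]
  260 → van 5 (new)  [load 260/350]
  70 → van 2  [load 330/350]
  270 → van 6 (new)  [load 270/350]
  110 → van 4  [load 290/350]
6 vans opened.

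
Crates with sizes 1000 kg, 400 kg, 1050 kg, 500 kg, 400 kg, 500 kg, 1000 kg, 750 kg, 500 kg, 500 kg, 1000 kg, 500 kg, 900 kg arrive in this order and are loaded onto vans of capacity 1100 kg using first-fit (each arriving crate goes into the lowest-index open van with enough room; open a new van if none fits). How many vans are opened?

  1000 → van 1 (new)  [load 1000/1100]
  400 → van 2 (new)  [load 400/1100]
  1050 → van 3 (new)  [load 1050/1100]
  500 → van 2  [load 900/1100]
  400 → van 4 (new)  [load 400/1100]
  500 → van 4  [load 900/1100]
  1000 → van 5 (new)  [load 1000/1100]
  750 → van 6 (new)  [load 750/1100]
  500 → van 7 (new)  [load 500/1100]
  500 → van 7  [load 1000/1100]
  1000 → van 8 (new)  [load 1000/1100]
  500 → van 9 (new)  [load 500/1100]
  900 → van 10 (new)  [load 900/1100]
10 vans opened.

10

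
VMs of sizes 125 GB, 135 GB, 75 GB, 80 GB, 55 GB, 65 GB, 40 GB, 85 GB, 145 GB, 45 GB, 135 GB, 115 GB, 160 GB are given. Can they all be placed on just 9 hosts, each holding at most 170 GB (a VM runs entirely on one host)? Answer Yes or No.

Yes

A valid assignment using 9 hosts:
  host 1: 160 = 160
  host 2: 145 = 145
  host 3: 135 = 135
  host 4: 135 = 135
  host 5: 125 + 45 = 170
  host 6: 115 + 55 = 170
  host 7: 85 + 80 = 165
  host 8: 75 + 65 = 140
  host 9: 40 = 40
Every load is within 170 GB, so 9 hosts suffice.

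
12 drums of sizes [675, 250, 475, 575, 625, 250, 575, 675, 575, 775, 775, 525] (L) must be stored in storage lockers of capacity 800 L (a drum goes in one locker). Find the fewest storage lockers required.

10

Total = 775 + 775 + 675 + 675 + 625 + 575 + 575 + 575 + 525 + 475 + 250 + 250 = 6750 L.
Lower bound: ⌈6750/800⌉ = 9 storage lockers.
Also, 10 drums each exceed 400 L, and no two of those can share a locker, so at least 10 storage lockers are needed.
A packing using 10 storage lockers:
  locker 1: 775 = 775
  locker 2: 775 = 775
  locker 3: 675 = 675
  locker 4: 675 = 675
  locker 5: 625 = 625
  locker 6: 575 = 575
  locker 7: 575 = 575
  locker 8: 575 = 575
  locker 9: 525 + 250 = 775
  locker 10: 475 + 250 = 725
This matches the lower bound, so 10 is optimal.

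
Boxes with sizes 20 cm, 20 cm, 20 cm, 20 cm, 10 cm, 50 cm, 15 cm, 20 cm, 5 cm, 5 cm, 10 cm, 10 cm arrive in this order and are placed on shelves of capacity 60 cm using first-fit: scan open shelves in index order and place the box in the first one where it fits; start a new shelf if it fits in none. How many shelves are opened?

4

  20 → shelf 1 (new)  [load 20/60]
  20 → shelf 1  [load 40/60]
  20 → shelf 1  [load 60/60]
  20 → shelf 2 (new)  [load 20/60]
  10 → shelf 2  [load 30/60]
  50 → shelf 3 (new)  [load 50/60]
  15 → shelf 2  [load 45/60]
  20 → shelf 4 (new)  [load 20/60]
  5 → shelf 2  [load 50/60]
  5 → shelf 2  [load 55/60]
  10 → shelf 3  [load 60/60]
  10 → shelf 4  [load 30/60]
4 shelves opened.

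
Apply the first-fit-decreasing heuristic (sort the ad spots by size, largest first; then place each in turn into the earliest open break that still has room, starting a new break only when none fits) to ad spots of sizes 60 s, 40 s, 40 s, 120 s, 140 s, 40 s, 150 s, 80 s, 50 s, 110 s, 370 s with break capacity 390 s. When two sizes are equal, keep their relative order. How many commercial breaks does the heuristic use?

Sorted descending: 370, 150, 140, 120, 110, 80, 60, 50, 40, 40, 40.
  370 → break 1 (new)  [load 370/390]
  150 → break 2 (new)  [load 150/390]
  140 → break 2  [load 290/390]
  120 → break 3 (new)  [load 120/390]
  110 → break 3  [load 230/390]
  80 → break 2  [load 370/390]
  60 → break 3  [load 290/390]
  50 → break 3  [load 340/390]
  40 → break 3  [load 380/390]
  40 → break 4 (new)  [load 40/390]
  40 → break 4  [load 80/390]
4 commercial breaks opened.

4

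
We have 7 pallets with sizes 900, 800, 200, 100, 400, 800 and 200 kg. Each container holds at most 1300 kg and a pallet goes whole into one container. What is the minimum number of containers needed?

Total = 900 + 800 + 800 + 400 + 200 + 200 + 100 = 3400 kg.
Lower bound: ⌈3400/1300⌉ = 3 containers.
A packing using 3 containers:
  container 1: 900 + 400 = 1300
  container 2: 800 + 200 + 200 + 100 = 1300
  container 3: 800 = 800
This matches the lower bound, so 3 is optimal.

3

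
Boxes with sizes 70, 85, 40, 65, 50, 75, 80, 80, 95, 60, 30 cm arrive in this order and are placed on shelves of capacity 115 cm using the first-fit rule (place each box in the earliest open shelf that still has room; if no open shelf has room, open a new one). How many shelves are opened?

8

  70 → shelf 1 (new)  [load 70/115]
  85 → shelf 2 (new)  [load 85/115]
  40 → shelf 1  [load 110/115]
  65 → shelf 3 (new)  [load 65/115]
  50 → shelf 3  [load 115/115]
  75 → shelf 4 (new)  [load 75/115]
  80 → shelf 5 (new)  [load 80/115]
  80 → shelf 6 (new)  [load 80/115]
  95 → shelf 7 (new)  [load 95/115]
  60 → shelf 8 (new)  [load 60/115]
  30 → shelf 2  [load 115/115]
8 shelves opened.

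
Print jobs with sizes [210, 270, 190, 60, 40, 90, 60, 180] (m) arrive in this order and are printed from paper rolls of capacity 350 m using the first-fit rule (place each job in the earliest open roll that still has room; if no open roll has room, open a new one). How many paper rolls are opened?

  210 → roll 1 (new)  [load 210/350]
  270 → roll 2 (new)  [load 270/350]
  190 → roll 3 (new)  [load 190/350]
  60 → roll 1  [load 270/350]
  40 → roll 1  [load 310/350]
  90 → roll 3  [load 280/350]
  60 → roll 2  [load 330/350]
  180 → roll 4 (new)  [load 180/350]
4 paper rolls opened.

4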